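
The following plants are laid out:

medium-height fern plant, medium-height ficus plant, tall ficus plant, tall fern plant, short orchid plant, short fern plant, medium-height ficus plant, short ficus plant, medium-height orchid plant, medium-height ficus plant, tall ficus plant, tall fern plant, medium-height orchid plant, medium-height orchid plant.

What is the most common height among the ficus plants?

Counts by height (restricted to ficus plants): medium-height 3, tall 2, short 1.
The maximum is 3, held uniquely by medium-height.

medium-height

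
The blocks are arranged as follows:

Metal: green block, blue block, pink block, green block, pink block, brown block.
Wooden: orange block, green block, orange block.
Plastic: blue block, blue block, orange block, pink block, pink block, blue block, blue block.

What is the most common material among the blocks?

Counts by material: plastic 7, metal 6, wooden 3.
The maximum is 7, held uniquely by plastic.

plastic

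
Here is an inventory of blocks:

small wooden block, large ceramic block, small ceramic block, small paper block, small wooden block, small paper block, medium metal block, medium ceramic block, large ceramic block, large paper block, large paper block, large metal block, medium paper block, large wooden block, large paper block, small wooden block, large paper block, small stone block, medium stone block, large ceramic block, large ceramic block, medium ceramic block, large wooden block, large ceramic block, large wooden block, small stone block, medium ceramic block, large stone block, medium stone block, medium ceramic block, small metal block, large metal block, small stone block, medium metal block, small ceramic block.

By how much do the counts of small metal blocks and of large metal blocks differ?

small metal blocks: 1. large metal blocks: 2.
|1 − 2| = 2 − 1 = 1.

1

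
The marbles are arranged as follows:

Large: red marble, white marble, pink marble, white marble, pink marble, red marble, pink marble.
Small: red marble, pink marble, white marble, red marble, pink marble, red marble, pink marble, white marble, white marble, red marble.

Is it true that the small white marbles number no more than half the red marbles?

small white marbles: 3.
red marbles: 6.
The claim requires 2 × 3 = 6 ≤ 6, which holds.

True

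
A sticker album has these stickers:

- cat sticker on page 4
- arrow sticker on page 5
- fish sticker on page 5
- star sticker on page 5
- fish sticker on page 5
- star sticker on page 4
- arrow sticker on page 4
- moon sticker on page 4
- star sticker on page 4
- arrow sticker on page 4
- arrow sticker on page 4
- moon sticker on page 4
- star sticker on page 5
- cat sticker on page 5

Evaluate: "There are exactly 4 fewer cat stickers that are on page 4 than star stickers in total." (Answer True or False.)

cat stickers on page 4: 1.
star stickers: 4.
The claim requires 4 − 1 (= 3) to equal 4, which does not hold.

False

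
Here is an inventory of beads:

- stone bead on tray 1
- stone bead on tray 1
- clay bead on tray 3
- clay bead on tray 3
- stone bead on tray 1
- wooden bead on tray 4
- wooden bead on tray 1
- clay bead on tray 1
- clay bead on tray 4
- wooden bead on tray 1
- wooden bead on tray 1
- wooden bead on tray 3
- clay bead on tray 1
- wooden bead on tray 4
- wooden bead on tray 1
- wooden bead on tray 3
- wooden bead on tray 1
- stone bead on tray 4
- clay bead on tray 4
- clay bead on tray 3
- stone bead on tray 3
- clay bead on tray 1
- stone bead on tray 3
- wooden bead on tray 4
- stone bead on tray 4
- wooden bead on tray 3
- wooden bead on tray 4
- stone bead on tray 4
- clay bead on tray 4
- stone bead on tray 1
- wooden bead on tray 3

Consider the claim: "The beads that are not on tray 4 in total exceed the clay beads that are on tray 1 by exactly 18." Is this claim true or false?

True

There are 21 beads that are not on tray 4.
There are 3 clay beads on tray 1.
The claim requires 21 − 3 (= 18) to equal 18, which holds.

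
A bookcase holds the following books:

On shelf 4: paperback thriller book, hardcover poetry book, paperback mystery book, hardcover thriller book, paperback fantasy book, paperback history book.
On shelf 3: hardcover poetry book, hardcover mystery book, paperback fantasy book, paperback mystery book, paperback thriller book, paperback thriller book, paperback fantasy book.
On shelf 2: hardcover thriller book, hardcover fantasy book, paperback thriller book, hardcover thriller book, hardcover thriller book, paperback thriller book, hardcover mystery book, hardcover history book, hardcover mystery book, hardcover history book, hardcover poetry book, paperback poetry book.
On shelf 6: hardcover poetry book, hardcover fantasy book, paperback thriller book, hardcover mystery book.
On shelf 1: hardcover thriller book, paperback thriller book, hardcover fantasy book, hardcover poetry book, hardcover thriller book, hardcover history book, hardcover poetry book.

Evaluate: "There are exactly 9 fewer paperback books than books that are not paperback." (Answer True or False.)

False

paperback books: 14.
books that are not paperback: 22.
The claim requires 22 − 14 (= 8) to equal 9, which does not hold.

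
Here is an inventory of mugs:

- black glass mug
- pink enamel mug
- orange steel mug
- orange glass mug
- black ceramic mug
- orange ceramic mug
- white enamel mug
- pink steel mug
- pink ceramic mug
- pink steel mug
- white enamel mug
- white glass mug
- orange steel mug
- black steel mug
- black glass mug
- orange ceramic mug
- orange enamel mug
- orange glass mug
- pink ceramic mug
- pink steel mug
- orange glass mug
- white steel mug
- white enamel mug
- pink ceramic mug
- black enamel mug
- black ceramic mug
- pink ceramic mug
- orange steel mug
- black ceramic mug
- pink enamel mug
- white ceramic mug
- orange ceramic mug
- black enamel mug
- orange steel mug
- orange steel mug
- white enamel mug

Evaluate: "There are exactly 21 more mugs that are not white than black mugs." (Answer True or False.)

mugs that are not white: 29.
black mugs: 8.
The claim requires 29 − 8 (= 21) to equal 21, which holds.

True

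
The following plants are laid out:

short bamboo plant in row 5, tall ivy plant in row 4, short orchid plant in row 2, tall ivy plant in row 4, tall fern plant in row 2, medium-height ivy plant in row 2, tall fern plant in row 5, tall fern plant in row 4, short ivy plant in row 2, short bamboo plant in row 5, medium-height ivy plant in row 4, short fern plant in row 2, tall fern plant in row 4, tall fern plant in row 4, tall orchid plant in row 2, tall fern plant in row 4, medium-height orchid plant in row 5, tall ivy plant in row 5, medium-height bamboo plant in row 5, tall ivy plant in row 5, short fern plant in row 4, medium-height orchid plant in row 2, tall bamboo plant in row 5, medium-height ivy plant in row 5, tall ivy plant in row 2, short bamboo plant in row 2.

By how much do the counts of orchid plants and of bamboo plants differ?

orchid plants: 4. bamboo plants: 5.
|4 − 5| = 5 − 4 = 1.

1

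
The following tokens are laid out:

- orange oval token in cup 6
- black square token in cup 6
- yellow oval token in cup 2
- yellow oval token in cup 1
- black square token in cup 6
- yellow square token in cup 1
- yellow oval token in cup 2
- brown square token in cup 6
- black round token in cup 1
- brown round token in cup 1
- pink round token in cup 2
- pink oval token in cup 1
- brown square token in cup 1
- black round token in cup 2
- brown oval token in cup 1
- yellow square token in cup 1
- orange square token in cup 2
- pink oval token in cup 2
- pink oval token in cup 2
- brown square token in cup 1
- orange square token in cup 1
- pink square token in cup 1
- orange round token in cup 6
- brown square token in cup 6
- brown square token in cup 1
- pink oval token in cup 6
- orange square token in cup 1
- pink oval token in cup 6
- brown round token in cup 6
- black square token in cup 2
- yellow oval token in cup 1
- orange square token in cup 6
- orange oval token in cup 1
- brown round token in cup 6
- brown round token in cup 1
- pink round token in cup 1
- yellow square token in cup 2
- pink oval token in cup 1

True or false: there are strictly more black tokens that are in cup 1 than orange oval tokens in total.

False

|black tokens in cup 1| = 1.
|orange oval tokens| = 2.
The claim requires 1 > 2, which does not hold.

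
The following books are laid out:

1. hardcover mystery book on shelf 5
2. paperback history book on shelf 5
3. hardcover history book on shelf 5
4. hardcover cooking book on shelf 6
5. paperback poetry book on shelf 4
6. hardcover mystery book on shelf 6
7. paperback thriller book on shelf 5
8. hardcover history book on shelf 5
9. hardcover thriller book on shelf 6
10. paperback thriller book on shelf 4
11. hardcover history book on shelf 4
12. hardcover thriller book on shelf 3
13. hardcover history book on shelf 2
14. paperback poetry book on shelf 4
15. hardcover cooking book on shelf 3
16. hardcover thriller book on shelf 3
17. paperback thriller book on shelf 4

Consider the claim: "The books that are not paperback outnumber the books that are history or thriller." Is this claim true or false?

books that are not paperback: 11.
books that are history or thriller: 11.
The claim requires 11 > 11, which does not hold.

False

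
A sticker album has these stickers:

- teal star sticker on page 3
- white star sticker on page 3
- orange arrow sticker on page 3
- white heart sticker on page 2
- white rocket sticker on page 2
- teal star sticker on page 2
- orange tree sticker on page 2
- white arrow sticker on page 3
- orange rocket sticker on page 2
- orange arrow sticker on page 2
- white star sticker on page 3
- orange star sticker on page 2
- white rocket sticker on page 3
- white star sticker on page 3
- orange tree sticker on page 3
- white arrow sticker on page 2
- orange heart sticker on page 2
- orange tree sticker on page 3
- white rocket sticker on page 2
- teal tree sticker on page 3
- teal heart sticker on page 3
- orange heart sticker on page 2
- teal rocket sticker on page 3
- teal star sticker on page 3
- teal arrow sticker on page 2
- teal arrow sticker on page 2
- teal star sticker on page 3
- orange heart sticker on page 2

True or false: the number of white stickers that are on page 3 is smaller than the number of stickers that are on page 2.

|white stickers on page 3| = 5.
|stickers on page 2| = 14.
The claim requires 5 < 14, which holds.

True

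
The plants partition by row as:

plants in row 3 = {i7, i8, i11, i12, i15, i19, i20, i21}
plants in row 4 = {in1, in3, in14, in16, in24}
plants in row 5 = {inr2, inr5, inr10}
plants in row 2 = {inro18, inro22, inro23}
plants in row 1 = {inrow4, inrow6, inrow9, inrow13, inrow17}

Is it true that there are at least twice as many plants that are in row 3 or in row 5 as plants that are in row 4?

True

There are 11 plants in row 3 or in row 5.
There are 5 plants in row 4.
The claim requires 11 ≥ 2 × 5 = 10, which holds.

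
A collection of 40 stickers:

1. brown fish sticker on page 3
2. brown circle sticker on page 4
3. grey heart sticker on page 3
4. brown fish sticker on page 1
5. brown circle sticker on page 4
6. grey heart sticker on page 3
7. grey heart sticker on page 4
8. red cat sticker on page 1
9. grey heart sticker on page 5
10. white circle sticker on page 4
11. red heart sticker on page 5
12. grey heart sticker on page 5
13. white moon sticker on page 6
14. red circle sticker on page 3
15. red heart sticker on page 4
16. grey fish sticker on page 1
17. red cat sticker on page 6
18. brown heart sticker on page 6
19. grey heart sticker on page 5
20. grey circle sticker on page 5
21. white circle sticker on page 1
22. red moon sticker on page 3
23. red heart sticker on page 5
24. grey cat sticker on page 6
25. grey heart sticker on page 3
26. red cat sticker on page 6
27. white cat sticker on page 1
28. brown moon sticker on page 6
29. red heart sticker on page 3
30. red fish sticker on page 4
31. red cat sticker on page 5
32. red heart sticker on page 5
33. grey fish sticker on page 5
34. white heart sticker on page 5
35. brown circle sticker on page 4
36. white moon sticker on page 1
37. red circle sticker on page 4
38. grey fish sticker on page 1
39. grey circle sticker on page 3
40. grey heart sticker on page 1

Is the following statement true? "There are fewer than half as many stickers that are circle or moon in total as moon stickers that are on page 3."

stickers that are circle or moon: 13.
moon stickers on page 3: 1.
The claim requires 2 × 13 = 26 < 1, which does not hold.

False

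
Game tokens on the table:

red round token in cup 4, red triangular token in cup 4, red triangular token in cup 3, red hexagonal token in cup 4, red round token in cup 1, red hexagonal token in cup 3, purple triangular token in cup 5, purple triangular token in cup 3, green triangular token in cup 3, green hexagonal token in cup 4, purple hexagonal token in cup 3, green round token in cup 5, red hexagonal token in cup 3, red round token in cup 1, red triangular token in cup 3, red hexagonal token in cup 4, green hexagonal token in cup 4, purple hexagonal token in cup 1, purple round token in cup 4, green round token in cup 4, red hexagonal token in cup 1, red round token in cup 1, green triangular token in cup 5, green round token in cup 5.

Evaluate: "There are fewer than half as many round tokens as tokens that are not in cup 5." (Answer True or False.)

True

|round tokens| = 8.
|tokens that are not in cup 5| = 20.
The claim requires 2 × 8 = 16 < 20, which holds.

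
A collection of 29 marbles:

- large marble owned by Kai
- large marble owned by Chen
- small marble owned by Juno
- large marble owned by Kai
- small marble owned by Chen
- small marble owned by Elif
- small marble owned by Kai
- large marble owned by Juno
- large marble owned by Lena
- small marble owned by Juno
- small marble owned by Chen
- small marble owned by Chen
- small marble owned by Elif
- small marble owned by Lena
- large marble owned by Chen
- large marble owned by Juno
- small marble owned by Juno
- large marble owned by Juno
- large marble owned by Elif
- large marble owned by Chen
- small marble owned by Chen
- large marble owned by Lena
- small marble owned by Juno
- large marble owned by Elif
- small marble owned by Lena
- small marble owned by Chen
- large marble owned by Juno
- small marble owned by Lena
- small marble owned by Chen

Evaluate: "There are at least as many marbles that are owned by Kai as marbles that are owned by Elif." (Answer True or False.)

False

|marbles owned by Kai| = 3.
|marbles owned by Elif| = 4.
The claim requires 3 ≥ 4, which does not hold.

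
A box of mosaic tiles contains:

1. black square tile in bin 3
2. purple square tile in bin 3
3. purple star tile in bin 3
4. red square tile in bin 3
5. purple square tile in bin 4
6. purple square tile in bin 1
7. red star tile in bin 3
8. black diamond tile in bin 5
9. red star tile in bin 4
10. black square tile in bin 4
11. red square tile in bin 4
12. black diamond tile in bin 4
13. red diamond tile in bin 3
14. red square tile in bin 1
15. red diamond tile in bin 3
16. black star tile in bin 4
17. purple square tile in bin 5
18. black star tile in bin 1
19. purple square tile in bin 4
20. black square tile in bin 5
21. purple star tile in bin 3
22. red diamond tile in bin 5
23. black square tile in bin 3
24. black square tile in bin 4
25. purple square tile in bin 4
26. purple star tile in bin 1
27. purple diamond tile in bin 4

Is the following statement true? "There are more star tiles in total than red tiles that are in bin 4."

star tiles: 7.
red tiles in bin 4: 2.
The claim requires 7 > 2, which holds.

True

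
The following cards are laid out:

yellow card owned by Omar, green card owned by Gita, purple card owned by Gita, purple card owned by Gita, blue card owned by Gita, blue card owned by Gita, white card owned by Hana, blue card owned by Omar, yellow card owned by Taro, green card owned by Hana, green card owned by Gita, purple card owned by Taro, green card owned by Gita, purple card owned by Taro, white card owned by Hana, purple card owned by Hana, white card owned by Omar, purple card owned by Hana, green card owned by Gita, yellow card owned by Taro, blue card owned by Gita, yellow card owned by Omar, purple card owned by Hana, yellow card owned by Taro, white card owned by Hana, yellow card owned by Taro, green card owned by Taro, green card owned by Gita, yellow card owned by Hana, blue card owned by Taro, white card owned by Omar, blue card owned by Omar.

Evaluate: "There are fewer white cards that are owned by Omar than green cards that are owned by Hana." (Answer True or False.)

False

white cards owned by Omar: 2.
green cards owned by Hana: 1.
The claim requires 2 < 1, which does not hold.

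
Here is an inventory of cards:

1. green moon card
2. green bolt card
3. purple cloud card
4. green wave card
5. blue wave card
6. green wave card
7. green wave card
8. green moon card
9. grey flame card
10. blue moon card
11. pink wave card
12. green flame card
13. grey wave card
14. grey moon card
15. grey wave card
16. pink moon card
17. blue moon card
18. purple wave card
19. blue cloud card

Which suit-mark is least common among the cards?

Counts by suit-mark: wave 8, moon 6, cloud 2, flame 2, bolt 1.
The minimum is 1, held uniquely by bolt.

bolt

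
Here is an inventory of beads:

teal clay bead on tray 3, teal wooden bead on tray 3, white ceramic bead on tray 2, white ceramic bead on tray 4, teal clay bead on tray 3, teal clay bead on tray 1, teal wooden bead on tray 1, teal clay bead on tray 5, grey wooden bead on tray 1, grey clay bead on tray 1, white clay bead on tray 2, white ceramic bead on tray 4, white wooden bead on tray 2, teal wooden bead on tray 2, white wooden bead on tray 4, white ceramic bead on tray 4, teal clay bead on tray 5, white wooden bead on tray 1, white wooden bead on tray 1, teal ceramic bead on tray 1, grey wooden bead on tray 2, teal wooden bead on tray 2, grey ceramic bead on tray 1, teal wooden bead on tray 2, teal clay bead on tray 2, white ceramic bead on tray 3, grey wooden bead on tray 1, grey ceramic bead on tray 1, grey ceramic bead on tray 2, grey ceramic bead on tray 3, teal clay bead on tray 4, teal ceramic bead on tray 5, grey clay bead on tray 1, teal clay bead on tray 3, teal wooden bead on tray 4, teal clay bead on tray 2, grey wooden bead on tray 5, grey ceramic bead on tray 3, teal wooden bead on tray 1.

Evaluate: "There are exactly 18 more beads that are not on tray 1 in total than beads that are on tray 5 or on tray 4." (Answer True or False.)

There are 27 beads that are not on tray 1.
There are 10 beads on tray 5 or on tray 4.
The claim requires 27 − 10 (= 17) to equal 18, which does not hold.

False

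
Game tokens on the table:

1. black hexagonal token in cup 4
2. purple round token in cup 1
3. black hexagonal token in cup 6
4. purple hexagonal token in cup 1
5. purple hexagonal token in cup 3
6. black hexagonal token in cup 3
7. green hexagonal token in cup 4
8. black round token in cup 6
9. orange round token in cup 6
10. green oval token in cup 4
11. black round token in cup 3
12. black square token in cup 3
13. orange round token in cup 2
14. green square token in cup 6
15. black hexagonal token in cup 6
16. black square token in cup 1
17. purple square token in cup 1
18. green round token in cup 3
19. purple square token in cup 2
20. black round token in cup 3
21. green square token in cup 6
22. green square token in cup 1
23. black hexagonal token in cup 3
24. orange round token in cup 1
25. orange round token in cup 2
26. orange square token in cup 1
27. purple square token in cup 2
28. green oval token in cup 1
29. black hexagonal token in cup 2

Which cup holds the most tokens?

cup 1

Counts by cup: cup 1→8, cup 3→7, cup 6→6, cup 2→5, cup 4→3.
The maximum is 8, held uniquely by cup 1.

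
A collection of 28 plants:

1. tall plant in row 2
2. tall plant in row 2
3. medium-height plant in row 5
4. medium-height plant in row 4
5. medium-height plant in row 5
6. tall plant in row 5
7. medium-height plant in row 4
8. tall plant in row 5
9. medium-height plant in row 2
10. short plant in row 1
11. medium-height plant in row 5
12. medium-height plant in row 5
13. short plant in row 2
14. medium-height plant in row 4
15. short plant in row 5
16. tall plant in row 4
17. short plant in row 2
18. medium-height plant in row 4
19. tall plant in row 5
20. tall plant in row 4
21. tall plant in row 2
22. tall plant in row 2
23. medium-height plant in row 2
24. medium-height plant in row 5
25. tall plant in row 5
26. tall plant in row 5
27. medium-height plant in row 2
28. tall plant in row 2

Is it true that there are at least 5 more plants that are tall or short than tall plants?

plants that are tall or short: 16.
tall plants: 12.
The claim requires 16 − 12 = 4 ≥ 5, which does not hold.

False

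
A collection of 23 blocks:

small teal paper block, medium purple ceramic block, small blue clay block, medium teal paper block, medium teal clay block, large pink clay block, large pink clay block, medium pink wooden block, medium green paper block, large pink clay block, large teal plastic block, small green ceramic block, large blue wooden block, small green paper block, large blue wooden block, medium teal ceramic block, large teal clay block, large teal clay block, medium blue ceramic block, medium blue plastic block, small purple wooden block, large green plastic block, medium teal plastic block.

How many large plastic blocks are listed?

2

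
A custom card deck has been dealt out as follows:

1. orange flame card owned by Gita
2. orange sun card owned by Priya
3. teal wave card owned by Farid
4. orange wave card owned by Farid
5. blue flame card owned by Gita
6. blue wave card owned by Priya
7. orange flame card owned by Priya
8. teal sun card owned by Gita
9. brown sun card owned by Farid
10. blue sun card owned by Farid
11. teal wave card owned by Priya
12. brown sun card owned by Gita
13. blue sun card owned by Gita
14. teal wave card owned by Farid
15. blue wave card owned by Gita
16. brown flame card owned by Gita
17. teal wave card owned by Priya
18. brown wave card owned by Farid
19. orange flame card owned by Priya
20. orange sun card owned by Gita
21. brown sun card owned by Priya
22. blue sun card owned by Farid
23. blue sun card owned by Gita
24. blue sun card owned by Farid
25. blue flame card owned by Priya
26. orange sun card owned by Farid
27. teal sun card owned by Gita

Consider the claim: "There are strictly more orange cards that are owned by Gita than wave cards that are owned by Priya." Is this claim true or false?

|orange cards owned by Gita| = 2.
|wave cards owned by Priya| = 3.
The claim requires 2 > 3, which does not hold.

False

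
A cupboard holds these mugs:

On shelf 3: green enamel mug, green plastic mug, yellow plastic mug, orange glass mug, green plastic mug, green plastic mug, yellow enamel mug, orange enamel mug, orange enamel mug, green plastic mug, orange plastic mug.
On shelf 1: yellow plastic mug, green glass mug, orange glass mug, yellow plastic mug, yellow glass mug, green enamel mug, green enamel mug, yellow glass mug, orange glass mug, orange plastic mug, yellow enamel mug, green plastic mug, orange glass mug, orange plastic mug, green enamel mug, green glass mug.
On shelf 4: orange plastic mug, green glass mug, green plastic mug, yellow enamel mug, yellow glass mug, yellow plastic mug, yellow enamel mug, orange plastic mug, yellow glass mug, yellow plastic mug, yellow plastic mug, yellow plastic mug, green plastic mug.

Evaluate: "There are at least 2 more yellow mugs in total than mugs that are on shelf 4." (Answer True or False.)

|yellow mugs| = 15.
|mugs on shelf 4| = 13.
The claim requires 15 − 13 = 2 ≥ 2, which holds.

True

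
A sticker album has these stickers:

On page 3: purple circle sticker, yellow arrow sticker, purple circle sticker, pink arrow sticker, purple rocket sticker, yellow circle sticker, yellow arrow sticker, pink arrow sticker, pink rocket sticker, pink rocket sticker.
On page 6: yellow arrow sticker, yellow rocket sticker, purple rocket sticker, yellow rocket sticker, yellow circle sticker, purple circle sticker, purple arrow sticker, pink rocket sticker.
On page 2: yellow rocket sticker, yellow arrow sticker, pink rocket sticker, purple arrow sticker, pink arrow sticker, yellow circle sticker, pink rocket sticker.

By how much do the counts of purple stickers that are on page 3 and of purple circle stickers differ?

purple stickers on page 3: 3. purple circle stickers: 3.
|3 − 3| = 3 − 3 = 0.

0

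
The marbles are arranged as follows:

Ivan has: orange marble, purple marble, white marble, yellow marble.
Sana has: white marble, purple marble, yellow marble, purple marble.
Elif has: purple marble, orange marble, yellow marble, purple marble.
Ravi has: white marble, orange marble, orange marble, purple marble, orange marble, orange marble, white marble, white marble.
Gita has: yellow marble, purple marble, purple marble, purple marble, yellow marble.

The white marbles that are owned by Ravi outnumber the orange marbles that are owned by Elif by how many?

2

white marbles owned by Ravi: 3.
orange marbles owned by Elif: 1.
3 − 1 = 2.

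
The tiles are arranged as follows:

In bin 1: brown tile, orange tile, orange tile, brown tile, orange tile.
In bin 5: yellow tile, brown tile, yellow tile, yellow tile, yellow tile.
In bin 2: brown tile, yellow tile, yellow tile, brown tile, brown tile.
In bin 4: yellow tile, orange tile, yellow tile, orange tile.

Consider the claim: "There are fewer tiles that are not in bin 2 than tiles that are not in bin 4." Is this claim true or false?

True

tiles that are not in bin 2: 14.
tiles that are not in bin 4: 15.
The claim requires 14 < 15, which holds.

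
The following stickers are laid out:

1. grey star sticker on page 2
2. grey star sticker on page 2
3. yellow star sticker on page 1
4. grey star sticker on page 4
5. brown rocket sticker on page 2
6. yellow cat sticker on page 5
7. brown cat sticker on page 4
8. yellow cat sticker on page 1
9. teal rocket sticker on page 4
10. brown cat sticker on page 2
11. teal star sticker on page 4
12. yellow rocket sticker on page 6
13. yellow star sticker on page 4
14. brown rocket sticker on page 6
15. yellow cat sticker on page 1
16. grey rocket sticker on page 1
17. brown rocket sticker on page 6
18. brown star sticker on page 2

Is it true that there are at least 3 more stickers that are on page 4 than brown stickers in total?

False

stickers on page 4: 5.
brown stickers: 6.
The claim requires 5 − 6 = -1 ≥ 3, which does not hold.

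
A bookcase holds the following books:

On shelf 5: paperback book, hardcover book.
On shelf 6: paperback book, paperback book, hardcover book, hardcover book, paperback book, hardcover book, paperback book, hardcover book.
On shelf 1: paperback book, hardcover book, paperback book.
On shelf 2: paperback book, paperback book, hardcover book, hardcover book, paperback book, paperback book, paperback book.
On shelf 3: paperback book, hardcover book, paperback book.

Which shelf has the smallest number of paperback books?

Counts by shelf (restricted to paperback books): shelf 2→5, shelf 6→4, shelf 1→2, shelf 3→2, shelf 5→1.
The minimum is 1, held uniquely by shelf 5.

shelf 5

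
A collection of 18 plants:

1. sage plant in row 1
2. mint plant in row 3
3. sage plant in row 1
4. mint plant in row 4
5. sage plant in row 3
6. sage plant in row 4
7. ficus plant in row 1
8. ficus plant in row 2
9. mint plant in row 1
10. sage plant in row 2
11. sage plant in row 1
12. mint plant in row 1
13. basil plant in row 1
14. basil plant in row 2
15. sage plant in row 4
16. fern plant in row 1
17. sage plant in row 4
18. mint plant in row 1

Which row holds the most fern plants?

Counts by row (restricted to fern plants): row 1→1, row 4→0, row 3→0, row 2→0.
The maximum is 1, held uniquely by row 1.

row 1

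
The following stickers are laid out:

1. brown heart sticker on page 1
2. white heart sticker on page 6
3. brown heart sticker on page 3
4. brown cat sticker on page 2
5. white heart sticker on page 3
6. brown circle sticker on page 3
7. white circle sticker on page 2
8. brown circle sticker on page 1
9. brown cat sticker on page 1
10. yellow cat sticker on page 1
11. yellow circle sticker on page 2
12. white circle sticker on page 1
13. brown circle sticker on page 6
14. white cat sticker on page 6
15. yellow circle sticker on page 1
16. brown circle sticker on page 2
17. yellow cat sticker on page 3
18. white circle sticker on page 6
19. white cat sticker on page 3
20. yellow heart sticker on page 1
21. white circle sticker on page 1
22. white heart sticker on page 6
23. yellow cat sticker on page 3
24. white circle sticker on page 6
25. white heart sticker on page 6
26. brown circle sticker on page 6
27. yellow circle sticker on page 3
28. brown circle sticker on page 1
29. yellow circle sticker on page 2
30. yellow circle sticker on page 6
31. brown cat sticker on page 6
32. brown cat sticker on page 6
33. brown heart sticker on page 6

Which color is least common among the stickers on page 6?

Counts by color (restricted to stickers on page 6): white 6, brown 5, yellow 1.
The minimum is 1, held uniquely by yellow.

yellow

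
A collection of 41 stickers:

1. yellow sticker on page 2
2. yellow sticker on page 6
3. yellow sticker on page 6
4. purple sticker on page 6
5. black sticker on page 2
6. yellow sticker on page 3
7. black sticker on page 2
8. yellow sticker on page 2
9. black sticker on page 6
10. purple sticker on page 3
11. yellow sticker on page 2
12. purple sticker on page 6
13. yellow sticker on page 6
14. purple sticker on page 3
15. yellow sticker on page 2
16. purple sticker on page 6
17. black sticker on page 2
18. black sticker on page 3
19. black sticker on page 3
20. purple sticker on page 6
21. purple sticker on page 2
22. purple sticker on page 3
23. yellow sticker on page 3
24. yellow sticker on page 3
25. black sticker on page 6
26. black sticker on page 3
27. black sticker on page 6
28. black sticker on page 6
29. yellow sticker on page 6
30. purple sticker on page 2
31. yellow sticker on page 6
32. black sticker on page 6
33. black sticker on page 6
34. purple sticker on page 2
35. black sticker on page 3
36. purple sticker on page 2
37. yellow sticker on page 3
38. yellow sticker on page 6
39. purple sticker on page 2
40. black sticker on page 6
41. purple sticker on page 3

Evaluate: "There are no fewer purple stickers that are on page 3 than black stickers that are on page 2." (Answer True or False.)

|purple stickers on page 3| = 4.
|black stickers on page 2| = 3.
The claim requires 4 ≥ 3, which holds.

True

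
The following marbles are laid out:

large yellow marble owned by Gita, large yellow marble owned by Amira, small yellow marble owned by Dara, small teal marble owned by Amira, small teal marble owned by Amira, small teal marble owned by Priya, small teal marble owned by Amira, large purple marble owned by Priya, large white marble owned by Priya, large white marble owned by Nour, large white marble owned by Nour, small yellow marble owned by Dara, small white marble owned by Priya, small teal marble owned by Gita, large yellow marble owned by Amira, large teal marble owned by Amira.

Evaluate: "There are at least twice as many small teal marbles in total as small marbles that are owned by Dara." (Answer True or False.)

True

|small teal marbles| = 5.
|small marbles owned by Dara| = 2.
The claim requires 5 ≥ 2 × 2 = 4, which holds.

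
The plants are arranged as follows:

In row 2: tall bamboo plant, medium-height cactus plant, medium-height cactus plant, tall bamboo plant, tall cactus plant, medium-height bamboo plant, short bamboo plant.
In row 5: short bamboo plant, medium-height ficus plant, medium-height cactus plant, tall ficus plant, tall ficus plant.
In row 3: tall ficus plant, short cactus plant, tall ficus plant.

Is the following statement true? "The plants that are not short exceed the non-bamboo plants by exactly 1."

|plants that are not short| = 12.
|non-bamboo plants| = 10.
The claim requires 12 − 10 (= 2) to equal 1, which does not hold.

False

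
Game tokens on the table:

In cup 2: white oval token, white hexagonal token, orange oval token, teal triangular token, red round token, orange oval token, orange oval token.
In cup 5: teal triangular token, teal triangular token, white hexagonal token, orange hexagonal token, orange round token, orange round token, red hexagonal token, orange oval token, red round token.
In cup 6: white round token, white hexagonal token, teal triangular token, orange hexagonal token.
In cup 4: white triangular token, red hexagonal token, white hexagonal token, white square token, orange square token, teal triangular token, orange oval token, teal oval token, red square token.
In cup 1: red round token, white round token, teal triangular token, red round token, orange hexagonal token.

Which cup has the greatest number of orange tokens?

Counts by cup (restricted to orange tokens): cup 5→4, cup 2→3, cup 4→2, cup 6→1, cup 1→1.
The maximum is 4, held uniquely by cup 5.

cup 5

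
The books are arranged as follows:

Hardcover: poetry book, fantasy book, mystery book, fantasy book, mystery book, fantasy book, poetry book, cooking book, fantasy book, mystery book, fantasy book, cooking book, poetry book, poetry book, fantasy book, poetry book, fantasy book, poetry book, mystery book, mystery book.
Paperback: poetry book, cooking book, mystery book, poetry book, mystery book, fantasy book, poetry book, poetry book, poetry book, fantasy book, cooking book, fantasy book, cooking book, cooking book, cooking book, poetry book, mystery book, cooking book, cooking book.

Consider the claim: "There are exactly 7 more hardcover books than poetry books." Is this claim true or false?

hardcover books: 20.
poetry books: 12.
The claim requires 20 − 12 (= 8) to equal 7, which does not hold.

False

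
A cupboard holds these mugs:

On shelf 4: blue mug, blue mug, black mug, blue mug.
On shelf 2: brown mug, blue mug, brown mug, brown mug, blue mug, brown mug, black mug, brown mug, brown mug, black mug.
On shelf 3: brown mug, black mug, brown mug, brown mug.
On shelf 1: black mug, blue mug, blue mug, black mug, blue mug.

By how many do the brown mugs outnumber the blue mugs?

brown mugs: 9.
blue mugs: 8.
9 − 8 = 1.

1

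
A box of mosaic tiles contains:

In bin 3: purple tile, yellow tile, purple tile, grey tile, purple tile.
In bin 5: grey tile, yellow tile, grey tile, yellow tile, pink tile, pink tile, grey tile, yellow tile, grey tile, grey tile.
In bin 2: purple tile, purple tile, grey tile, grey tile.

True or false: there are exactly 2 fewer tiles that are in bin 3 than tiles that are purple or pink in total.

True

|tiles in bin 3| = 5.
|tiles that are purple or pink| = 7.
The claim requires 7 − 5 (= 2) to equal 2, which holds.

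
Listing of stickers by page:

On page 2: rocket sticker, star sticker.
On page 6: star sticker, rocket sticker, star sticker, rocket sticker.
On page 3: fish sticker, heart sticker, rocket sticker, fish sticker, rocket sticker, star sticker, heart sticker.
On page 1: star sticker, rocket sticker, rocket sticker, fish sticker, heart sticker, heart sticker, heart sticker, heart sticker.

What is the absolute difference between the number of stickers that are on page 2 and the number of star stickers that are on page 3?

1

stickers on page 2: 2. star stickers on page 3: 1.
|2 − 1| = 2 − 1 = 1.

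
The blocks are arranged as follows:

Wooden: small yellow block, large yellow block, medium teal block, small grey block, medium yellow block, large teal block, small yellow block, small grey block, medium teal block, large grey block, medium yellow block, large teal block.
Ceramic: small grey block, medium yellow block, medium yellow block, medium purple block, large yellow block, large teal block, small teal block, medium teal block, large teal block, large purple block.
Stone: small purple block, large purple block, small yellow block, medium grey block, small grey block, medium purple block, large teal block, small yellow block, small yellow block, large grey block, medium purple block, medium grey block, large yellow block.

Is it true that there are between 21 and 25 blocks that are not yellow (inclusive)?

True

There are 23 blocks that are not yellow.
The claim requires 21 ≤ 23 ≤ 25, which holds.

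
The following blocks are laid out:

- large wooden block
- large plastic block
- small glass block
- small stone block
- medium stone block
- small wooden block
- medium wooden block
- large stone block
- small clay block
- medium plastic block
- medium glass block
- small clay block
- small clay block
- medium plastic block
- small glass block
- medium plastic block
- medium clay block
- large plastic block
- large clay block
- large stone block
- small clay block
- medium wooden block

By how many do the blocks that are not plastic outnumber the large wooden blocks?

blocks that are not plastic: 17.
large wooden blocks: 1.
17 − 1 = 16.

16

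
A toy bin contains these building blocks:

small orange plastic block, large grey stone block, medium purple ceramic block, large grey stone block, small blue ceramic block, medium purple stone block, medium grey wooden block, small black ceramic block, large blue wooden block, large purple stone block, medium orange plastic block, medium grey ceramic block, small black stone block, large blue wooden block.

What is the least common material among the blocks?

Counts by material: stone 5, ceramic 4, wooden 3, plastic 2.
The minimum is 2, held uniquely by plastic.

plastic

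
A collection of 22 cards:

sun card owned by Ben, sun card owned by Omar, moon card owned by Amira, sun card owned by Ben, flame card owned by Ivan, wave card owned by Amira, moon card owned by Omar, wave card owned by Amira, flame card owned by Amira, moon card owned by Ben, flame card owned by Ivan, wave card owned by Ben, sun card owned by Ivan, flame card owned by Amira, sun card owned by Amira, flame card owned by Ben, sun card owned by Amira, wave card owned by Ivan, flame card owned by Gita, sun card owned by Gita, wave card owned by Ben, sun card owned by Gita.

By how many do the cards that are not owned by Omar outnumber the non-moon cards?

1

cards that are not owned by Omar: 20.
non-moon cards: 19.
20 − 19 = 1.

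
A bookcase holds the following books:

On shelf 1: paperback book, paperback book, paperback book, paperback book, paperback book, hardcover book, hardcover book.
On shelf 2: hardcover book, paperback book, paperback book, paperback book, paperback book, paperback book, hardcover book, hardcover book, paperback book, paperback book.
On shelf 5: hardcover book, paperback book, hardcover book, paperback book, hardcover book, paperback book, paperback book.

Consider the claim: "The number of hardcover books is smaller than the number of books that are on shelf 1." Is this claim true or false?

False

|hardcover books| = 8.
|books on shelf 1| = 7.
The claim requires 8 < 7, which does not hold.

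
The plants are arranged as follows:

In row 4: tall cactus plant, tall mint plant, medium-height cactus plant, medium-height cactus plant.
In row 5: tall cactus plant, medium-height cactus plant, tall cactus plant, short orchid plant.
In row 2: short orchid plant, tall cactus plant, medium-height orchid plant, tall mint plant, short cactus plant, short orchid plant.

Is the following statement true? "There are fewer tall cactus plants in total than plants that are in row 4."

False

tall cactus plants: 4.
plants in row 4: 4.
The claim requires 4 < 4, which does not hold.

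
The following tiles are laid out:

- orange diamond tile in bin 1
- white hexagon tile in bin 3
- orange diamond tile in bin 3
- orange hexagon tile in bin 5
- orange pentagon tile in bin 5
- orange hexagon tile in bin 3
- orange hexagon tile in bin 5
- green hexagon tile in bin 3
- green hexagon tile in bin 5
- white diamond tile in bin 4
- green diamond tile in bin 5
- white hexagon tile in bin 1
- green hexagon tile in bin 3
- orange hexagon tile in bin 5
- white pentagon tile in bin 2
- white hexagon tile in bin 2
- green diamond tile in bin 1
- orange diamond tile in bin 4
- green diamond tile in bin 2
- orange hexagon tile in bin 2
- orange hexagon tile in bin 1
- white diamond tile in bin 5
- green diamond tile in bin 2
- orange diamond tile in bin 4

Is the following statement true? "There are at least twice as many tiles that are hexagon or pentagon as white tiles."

True

tiles that are hexagon or pentagon: 14.
white tiles: 6.
The claim requires 14 ≥ 2 × 6 = 12, which holds.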